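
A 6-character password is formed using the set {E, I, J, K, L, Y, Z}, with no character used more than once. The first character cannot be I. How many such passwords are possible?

The first character has 7−1 = 6 choices (anything except I).
The remaining 5 characters are filled from the other 6 symbols without repetition: 6 × 5 × 4 × 3 × 2 = 720.
Total: 6 × 720 = 4320.

4320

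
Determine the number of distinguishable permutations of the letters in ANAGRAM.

840

Letter multiplicities in ANAGRAM: A×3, G×1, M×1, N×1, R×1.
Dividing 7! = 5040 by 3! = 6 for the repeated letters gives 840.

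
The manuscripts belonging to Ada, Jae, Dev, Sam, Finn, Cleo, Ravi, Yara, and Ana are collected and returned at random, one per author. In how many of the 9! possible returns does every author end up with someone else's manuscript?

Count assignments avoiding every fixed point. For any j of the 9 authors fixed to their own manuscript, the other 9−j can be arranged in (9−j)! ways.
By inclusion–exclusion this is Σ_{j=0}^{9} (−1)^j C(9,j)·(9−j)!.
Computing: 362880 − 362880 + 181440 − 60480 + 15120 − 3024 + 504 − 72 + 9 − 1 = 133496.

133496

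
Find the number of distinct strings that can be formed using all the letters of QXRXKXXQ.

Letter multiplicities in QXRXKXXQ: K×1, Q×2, R×1, X×4.
So there are 8! / (4!·2!) = 840 distinguishable arrangements.

840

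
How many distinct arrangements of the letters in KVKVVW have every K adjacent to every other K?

Treat the 2 copies of K as a single block. The multiset to arrange is then {KK, V, V, V, W}, 5 items in all.
That gives (5)!/(3!) = 20 arrangements.

20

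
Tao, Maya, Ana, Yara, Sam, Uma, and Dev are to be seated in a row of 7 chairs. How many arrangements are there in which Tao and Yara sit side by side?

Place the 5 others and the Tao-Yara pair as 6 objects in a line; the pair has 2 internal arrangements.
So the count is 2·(6)! = 1440.

1440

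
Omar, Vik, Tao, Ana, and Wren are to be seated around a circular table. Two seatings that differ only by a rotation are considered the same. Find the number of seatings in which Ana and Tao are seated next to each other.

Treat {Ana, Tao} as one unit (2 internal orders) and seat the resulting 4 units around the table: (3)! circular arrangements.
So 2 × (3)! = 2 × 6 = 12.

12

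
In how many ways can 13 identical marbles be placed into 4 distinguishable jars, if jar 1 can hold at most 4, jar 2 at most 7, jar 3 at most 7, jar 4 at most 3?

108

By stars and bars, unrestricted non-negative solutions to x_1+…+x_4 = 13 number C(13+3,3) = 560.
Subtract solutions that violate a single cap (substitute x_i' = x_i − (cap_i+1)): x_1 ≥ 5 gives C(11,3) = 165; x_2 ≥ 8 gives C(8,3) = 56; x_3 ≥ 8 gives C(8,3) = 56; x_4 ≥ 4 gives C(12,3) = 220. Together 497.
Add back pairs where two caps are both exceeded: 1 + 1 + 35 + 0 + 4 + 4 = 45.
By inclusion–exclusion the count is 560 − 497 + 45 = 108.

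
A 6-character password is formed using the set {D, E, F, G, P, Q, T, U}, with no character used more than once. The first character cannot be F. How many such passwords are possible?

17640

The first character has 8−1 = 7 choices (anything except F).
The remaining 5 characters are filled from the other 7 symbols without repetition: 7 × 6 × 5 × 4 × 3 = 2520.
Total: 7 × 2520 = 17640.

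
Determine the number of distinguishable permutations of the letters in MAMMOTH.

840

The 7 letters of MAMMOTH have repeats: M appearing 3 times.
Dividing 7! = 5040 by 3! = 6 for the repeated letters gives 840.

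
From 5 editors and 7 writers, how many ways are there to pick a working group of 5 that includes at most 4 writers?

771

Split by how many writers are chosen (0 through 4).
Sum: C(7,0)·C(5,5) + C(7,1)·C(5,4) + C(7,2)·C(5,3) + C(7,3)·C(5,2) + C(7,4)·C(5,1) = 1 + 35 + 210 + 350 + 175 = 771.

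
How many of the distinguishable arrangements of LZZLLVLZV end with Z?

420

With the last slot taken by Z, it remains to arrange the other 8 letters (LZLLVLZV).
Those 8 letters have L appearing 4 times, V appearing twice, and Z appearing twice, giving (8)!/(4!·2!·2!) = 420.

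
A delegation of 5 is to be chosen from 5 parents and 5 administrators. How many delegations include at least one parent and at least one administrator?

250

Unrestricted: C(10,5) = 252 ways to pick any 5 of the 10.
Subtract selections that omit an entire group: no parents → C(5,5) = 1; no administrators → C(5,5) = 1.
Both groups omitted at once is impossible, so 252 − 2 = 250.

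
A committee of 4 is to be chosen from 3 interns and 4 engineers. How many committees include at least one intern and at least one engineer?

34

Unrestricted: C(7,4) = 35 ways to pick any 4 of the 7.
Selections missing a whole group: no interns → C(4,4) = 1; no engineers → C(3,4) = 0.
Both groups omitted at once is impossible, so 35 − 1 = 34.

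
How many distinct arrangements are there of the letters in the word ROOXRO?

60

The 6 letters of ROOXRO have repeats: O appearing 3 times and R appearing twice.
So there are 6! / (3!·2!) = 60 distinguishable arrangements.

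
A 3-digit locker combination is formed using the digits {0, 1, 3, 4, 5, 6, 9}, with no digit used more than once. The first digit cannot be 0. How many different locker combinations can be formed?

The first digit has 7−1 = 6 choices (anything except 0).
The remaining 2 digits are filled from the other 6 symbols without repetition: 6 × 5 = 30.
Total: 6 × 30 = 180.

180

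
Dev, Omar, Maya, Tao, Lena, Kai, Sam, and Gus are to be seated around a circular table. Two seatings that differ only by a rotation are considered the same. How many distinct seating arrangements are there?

5040

Around a circle, 8 distinct people have 8!/8 = (7)! = 5040 rotationally distinct seatings.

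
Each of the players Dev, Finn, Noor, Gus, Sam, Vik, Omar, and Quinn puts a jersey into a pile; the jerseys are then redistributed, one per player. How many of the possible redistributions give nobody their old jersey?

14833

This is the derangement count D_8: permutations of 8 items with no fixed point.
By inclusion–exclusion this is Σ_{j=0}^{8} (−1)^j C(8,j)·(8−j)!.
Computing: 40320 − 40320 + 20160 − 6720 + 1680 − 336 + 56 − 8 + 1 = 14833.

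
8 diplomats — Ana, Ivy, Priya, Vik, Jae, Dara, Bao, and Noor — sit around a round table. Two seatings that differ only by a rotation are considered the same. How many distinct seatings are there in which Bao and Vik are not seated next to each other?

Without the restriction there are (7)! = 5040 seatings.
Seatings with Bao beside Vik: treat them as a block with 2 internal orders, giving 2 × (6)! = 1440.
Subtracting, 5040 − 1440 = 3600.

3600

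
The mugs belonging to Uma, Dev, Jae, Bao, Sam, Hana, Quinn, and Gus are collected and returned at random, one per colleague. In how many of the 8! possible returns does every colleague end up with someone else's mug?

Count assignments avoiding every fixed point. For any j of the 8 colleagues fixed to their own mug, the other 8−j can be arranged in (8−j)! ways.
By inclusion–exclusion this is Σ_{j=0}^{8} (−1)^j C(8,j)·(8−j)!.
Computing: 40320 − 40320 + 20160 − 6720 + 1680 − 336 + 56 − 8 + 1 = 14833.

14833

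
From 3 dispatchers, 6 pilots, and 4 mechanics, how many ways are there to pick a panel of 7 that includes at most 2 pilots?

Split by how many pilots are chosen (0 through 2).
Sum: C(6,0)·C(7,7) + C(6,1)·C(7,6) + C(6,2)·C(7,5) = 1 + 42 + 315 = 358.

358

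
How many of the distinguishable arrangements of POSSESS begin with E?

With the first slot taken by E, it remains to arrange the other 6 letters (POSSSS).
Those 6 letters have S appearing 4 times, giving (6)!/(4!) = 30.

30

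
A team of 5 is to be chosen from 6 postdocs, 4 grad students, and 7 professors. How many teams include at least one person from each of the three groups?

4214

Unrestricted: C(17,5) = 6188 ways to pick any 5 of the 17.
Selections missing a whole group: no postdocs → C(11,5) = 462; no grad students → C(13,5) = 1287; no professors → C(10,5) = 252.
Add back selections omitting two groups (i.e. drawn from a single group): C(6,5) + C(4,5) + C(7,5) = 27.
By inclusion–exclusion: 6188 − 2001 + 27 = 4214.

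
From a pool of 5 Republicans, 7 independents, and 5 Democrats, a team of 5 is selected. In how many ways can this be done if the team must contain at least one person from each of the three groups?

With no constraint there are C(17,5) = 6188 possible selections.
Selections missing a whole group: no Republicans → C(12,5) = 792; no independents → C(10,5) = 252; no Democrats → C(12,5) = 792.
Add back selections omitting two groups (i.e. drawn from a single group): C(5,5) + C(7,5) + C(5,5) = 23.
By inclusion–exclusion: 6188 − 1836 + 23 = 4375.

4375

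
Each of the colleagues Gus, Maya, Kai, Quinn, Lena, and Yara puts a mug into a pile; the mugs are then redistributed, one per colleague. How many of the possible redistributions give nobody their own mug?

265

Let Aᵢ be the assignments in which colleague i gets their own mug. We want the size of the complement of A₁∪…∪A_6.
By inclusion–exclusion this is Σ_{j=0}^{6} (−1)^j C(6,j)·(6−j)!.
Computing: 720 − 720 + 360 − 120 + 30 − 6 + 1 = 265.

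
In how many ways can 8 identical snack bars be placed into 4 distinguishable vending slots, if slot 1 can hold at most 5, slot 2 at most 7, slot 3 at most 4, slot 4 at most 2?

79

By stars and bars, unrestricted non-negative solutions to x_1+…+x_4 = 8 number C(8+3,3) = 165.
Subtract solutions that violate a single cap (substitute x_i' = x_i − (cap_i+1)): x_1 ≥ 6 gives C(5,3) = 10; x_2 ≥ 8 gives C(3,3) = 1; x_3 ≥ 5 gives C(6,3) = 20; x_4 ≥ 3 gives C(8,3) = 56. Together 87.
Add back pairs where two caps are both exceeded: 0 + 0 + 0 + 0 + 0 + 1 = 1.
By inclusion–exclusion the count is 165 − 87 + 1 = 79.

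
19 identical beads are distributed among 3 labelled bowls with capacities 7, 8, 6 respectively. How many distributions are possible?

By stars and bars, unrestricted non-negative solutions to x_1+…+x_3 = 19 number C(19+2,2) = 210.
Subtract solutions that violate a single cap (substitute x_i' = x_i − (cap_i+1)): x_1 ≥ 8 gives C(13,2) = 78; x_2 ≥ 9 gives C(12,2) = 66; x_3 ≥ 7 gives C(14,2) = 91. Together 235.
Add back pairs where two caps are both exceeded: 6 + 15 + 10 = 31.
By inclusion–exclusion the count is 210 − 235 + 31 = 6.

6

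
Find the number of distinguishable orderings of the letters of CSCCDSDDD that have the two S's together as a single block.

Treat the 2 copies of S as a single block. The multiset to arrange is then {SS, C, C, C, D, D, D, D}, 8 items in all.
That gives (8)!/(4!·3!) = 280 arrangements.

280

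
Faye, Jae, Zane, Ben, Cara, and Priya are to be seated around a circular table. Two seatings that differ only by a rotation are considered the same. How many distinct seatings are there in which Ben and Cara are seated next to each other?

48

Treat {Ben, Cara} as one unit (2 internal orders) and seat the resulting 5 units around the table: (4)! circular arrangements.
So 2 × (4)! = 2 × 24 = 48.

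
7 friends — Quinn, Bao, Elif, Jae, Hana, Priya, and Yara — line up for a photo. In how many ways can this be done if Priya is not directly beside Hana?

3600

Of the 7! = 5040 arrangements, those with Priya and Hana adjacent number 2 × 6! = 1440 (treat the pair as a block with 2 internal orders).
So 5040 − 1440 = 3600 arrangements keep them apart.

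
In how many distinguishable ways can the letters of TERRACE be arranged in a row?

TERRACE has 7 letters with E appearing twice and R appearing twice.
The number of distinct arrangements is 7!/(2!·2!) = 5040/4 = 1260.

1260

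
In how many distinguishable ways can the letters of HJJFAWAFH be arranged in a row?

HJJFAWAFH has 9 letters with A appearing twice, F appearing twice, H appearing twice, and J appearing twice.
Dividing 9! = 362880 by 2!·2!·2!·2! = 16 for the repeated letters gives 22680.

22680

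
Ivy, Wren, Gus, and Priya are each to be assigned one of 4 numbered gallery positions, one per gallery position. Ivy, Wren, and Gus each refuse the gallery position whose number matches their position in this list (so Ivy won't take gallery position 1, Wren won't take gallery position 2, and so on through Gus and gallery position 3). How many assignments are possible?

11

Let Aᵢ (for i ∈ {1, 2, 3}) be the placements that put person i in their forbidden gallery position. Any j of these fix j positions, leaving (4−j)! ways to fill the rest, and there are C(3,j) ways to pick which j.
By inclusion–exclusion, the number of valid placements is Σ_{j=0}^{3} (−1)^j C(3,j)·(4−j)!.
Computing: 24 − 18 + 6 − 1 = 11.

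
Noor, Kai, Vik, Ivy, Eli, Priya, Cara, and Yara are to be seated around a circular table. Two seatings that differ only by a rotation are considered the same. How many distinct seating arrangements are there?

Fix one person's seat to break rotational symmetry; the remaining 7 people can be arranged in (7)! = 5040 ways.

5040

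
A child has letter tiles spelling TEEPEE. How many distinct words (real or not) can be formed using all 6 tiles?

30

The 6 letters of TEEPEE have repeats: E appearing 4 times.
The number of distinct arrangements is 6!/(4!) = 720/24 = 30.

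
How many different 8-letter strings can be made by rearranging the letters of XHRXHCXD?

3360

Letter multiplicities in XHRXHCXD: C×1, D×1, H×2, R×1, X×3.
Dividing 8! = 40320 by 3!·2! = 12 for the repeated letters gives 3360.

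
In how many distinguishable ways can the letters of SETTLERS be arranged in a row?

5040

The 8 letters of SETTLERS have repeats: E appearing twice, S appearing twice, and T appearing twice.
The number of distinct arrangements is 8!/(2!·2!·2!) = 40320/8 = 5040.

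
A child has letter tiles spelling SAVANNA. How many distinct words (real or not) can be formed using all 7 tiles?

420

The 7 letters of SAVANNA have repeats: A appearing 3 times and N appearing twice.
So there are 7! / (3!·2!) = 420 distinguishable arrangements.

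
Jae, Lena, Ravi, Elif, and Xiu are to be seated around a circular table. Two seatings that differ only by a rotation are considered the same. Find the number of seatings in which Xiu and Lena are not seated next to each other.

All circular seatings of 5 people number (4)! = 24.
Seatings with Xiu beside Lena: treat them as a block with 2 internal orders, giving 2 × (3)! = 12.
Subtracting, 24 − 12 = 12.

12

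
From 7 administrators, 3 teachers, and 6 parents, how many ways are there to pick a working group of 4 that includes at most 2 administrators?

1470

Split by how many administrators are chosen (0 through 2).
Sum: C(7,0)·C(9,4) + C(7,1)·C(9,3) + C(7,2)·C(9,2) = 126 + 588 + 756 = 1470.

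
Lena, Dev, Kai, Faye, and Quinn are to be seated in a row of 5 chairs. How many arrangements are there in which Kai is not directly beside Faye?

There are 5! = 120 arrangements in all. If Kai and Faye are adjacent, merging them into one block gives 2·(4)! = 48 arrangements.
So 120 − 48 = 72 arrangements keep them apart.

72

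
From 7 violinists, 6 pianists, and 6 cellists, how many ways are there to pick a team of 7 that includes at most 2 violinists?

Split by how many violinists are chosen (0 through 2).
Sum: C(7,0)·C(12,7) + C(7,1)·C(12,6) + C(7,2)·C(12,5) = 792 + 6468 + 16632 = 23892.

23892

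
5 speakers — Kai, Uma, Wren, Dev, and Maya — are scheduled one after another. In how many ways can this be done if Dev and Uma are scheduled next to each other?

48

Glue Dev and Uma into one block (2 internal orders), leaving 4 units to arrange in a row.
So the count is 2·(4)! = 48.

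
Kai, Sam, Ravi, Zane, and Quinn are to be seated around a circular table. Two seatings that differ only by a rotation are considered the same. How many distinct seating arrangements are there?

24

Fix one person's seat to break rotational symmetry; the remaining 4 people can be arranged in (4)! = 24 ways.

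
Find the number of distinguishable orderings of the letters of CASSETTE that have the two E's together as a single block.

1260

Treat the 2 copies of E as a single block. The multiset to arrange is then {EE, A, C, S, S, T, T}, 7 items in all.
That gives (7)!/(2!·2!) = 1260 arrangements.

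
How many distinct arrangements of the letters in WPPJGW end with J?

30

With the last slot taken by J, it remains to arrange the other 5 letters (WPPGW).
Those 5 letters have P appearing twice and W appearing twice, giving (5)!/(2!·2!) = 30.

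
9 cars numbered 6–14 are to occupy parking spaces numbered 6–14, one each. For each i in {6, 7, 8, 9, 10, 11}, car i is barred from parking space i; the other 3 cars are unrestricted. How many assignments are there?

183822

Let Aᵢ (for 6 ≤ i ≤ 11) be the placements that put car i in its forbidden parking space. Any j of these fix j positions, leaving (9−j)! ways to fill the rest, and there are C(6,j) ways to pick which j.
By inclusion–exclusion, the number of valid placements is Σ_{j=0}^{6} (−1)^j C(6,j)·(9−j)!.
Computing: 362880 − 241920 + 75600 − 14400 + 1800 − 144 + 6 = 183822.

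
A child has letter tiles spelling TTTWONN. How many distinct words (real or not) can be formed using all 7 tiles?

Letter multiplicities in TTTWONN: N×2, O×1, T×3, W×1.
The number of distinct arrangements is 7!/(3!·2!) = 5040/12 = 420.

420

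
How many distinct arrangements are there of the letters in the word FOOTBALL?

10080

The 8 letters of FOOTBALL have repeats: L appearing twice and O appearing twice.
So there are 8! / (2!·2!) = 10080 distinguishable arrangements.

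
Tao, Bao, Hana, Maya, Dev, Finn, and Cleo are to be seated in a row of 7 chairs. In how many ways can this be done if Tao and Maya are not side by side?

Of the 7! = 5040 arrangements, those with Tao and Maya adjacent number 2 × 6! = 1440 (treat the pair as a block with 2 internal orders).
Complementary counting: 5040 − 1440 = 3600.

3600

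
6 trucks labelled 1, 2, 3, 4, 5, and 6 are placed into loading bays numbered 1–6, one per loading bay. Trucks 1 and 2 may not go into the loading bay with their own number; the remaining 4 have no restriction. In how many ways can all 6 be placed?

Let Aᵢ (for i ∈ {1, 2}) be the placements that put truck i in its forbidden loading bay. Any j of these fix j positions, leaving (6−j)! ways to fill the rest, and there are C(2,j) ways to pick which j.
By inclusion–exclusion, the number of valid placements is Σ_{j=0}^{2} (−1)^j C(2,j)·(6−j)!.
Computing: 720 − 240 + 24 = 504.

504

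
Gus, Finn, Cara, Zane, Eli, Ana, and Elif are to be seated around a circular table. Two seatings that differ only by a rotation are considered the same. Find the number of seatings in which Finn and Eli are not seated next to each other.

All circular seatings of 7 people number (6)! = 720.
Seatings with Finn beside Eli: treat them as a block with 2 internal orders, giving 2 × (5)! = 240.
Subtracting, 720 − 240 = 480.

480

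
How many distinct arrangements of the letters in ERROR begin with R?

Fix R in the first position and arrange the remaining 4 letters.
Those 4 letters have R appearing twice, giving (4)!/(2!) = 12.

12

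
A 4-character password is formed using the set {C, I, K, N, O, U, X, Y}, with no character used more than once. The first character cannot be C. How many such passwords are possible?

1470

The first character has 8−1 = 7 choices (anything except C).
The remaining 3 characters are filled from the other 7 symbols without repetition: 7 × 6 × 5 = 210.
Total: 7 × 210 = 1470.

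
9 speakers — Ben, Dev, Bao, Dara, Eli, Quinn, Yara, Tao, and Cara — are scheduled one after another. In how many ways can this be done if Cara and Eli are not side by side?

282240

Of the 9! = 362880 arrangements, those with Cara and Eli adjacent number 2 × 8! = 80640 (treat the pair as a block with 2 internal orders).
Complementary counting: 362880 − 80640 = 282240.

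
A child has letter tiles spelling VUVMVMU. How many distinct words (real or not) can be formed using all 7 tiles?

The 7 letters of VUVMVMU have repeats: M appearing twice, U appearing twice, and V appearing 3 times.
Dividing 7! = 5040 by 3!·2!·2! = 24 for the repeated letters gives 210.

210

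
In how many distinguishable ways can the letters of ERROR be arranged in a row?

20

The 5 letters of ERROR have repeats: R appearing 3 times.
The number of distinct arrangements is 5!/(3!) = 120/6 = 20.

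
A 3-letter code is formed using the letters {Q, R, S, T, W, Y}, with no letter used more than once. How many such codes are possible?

With no repetition, fill the 3 letters in order: 6 choices, then 5, down to 4.
6 × 5 × 4 = 120.

120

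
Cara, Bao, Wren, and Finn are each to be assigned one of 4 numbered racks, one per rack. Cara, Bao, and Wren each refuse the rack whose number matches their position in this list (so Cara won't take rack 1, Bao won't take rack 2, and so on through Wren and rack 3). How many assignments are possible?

11

Let Aᵢ (for i ∈ {1, 2, 3}) be the placements that put person i in their forbidden rack. Any j of these fix j positions, leaving (4−j)! ways to fill the rest, and there are C(3,j) ways to pick which j.
By inclusion–exclusion, the number of valid placements is Σ_{j=0}^{3} (−1)^j C(3,j)·(4−j)!.
Computing: 24 − 18 + 6 − 1 = 11.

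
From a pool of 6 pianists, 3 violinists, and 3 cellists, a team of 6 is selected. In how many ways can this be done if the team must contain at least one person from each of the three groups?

Total 6-person selections from all 12: C(12,6) = 924.
Selections missing a whole group: no pianists → C(6,6) = 1; no violinists → C(9,6) = 84; no cellists → C(9,6) = 84.
Add back selections omitting two groups (i.e. drawn from a single group): C(6,6) + C(3,6) + C(3,6) = 1.
By inclusion–exclusion: 924 − 169 + 1 = 756.

756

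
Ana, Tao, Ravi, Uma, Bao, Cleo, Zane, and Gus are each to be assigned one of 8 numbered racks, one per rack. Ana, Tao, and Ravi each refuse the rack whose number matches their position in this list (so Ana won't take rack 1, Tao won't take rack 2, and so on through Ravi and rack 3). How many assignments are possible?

27240

Let Aᵢ (for i ∈ {1, 2, 3}) be the placements that put person i in their forbidden rack. Any j of these fix j positions, leaving (8−j)! ways to fill the rest, and there are C(3,j) ways to pick which j.
By inclusion–exclusion, the number of valid placements is Σ_{j=0}^{3} (−1)^j C(3,j)·(8−j)!.
Computing: 40320 − 15120 + 2160 − 120 = 27240.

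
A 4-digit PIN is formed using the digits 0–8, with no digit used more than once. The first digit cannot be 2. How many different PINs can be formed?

The first digit has 9−1 = 8 choices (anything except 2).
The remaining 3 digits are filled from the other 8 symbols without repetition: 8 × 7 × 6 = 336.
Total: 8 × 336 = 2688.

2688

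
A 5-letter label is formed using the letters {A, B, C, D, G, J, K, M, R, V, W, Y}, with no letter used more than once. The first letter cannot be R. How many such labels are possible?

87120

The first letter has 12−1 = 11 choices (anything except R).
The remaining 4 letters are filled from the other 11 symbols without repetition: 11 × 10 × 9 × 8 = 7920.
Total: 11 × 7920 = 87120.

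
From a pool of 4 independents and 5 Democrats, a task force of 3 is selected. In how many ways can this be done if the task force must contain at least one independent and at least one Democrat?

Unrestricted: C(9,3) = 84 ways to pick any 3 of the 9.
Subtract selections that omit an entire group: no independents → C(5,3) = 10; no Democrats → C(4,3) = 4.
Both groups omitted at once is impossible, so 84 − 14 = 70.

70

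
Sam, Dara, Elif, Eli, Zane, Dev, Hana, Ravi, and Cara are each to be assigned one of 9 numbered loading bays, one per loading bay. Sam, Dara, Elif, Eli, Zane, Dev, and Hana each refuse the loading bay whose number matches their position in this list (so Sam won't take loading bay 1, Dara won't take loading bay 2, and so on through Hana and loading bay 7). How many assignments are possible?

165016

Let Aᵢ (for 1 ≤ i ≤ 7) be the placements that put person i in their forbidden loading bay. Any j of these fix j positions, leaving (9−j)! ways to fill the rest, and there are C(7,j) ways to pick which j.
By inclusion–exclusion, the number of valid placements is Σ_{j=0}^{7} (−1)^j C(7,j)·(9−j)!.
Computing: 362880 − 282240 + 105840 − 25200 + 4200 − 504 + 42 − 2 = 165016.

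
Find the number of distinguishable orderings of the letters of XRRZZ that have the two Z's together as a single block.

Treat the 2 copies of Z as a single block. The multiset to arrange is then {ZZ, R, R, X}, 4 items in all.
That gives (4)!/(2!) = 12 arrangements.

12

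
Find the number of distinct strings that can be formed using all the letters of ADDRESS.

Letter multiplicities in ADDRESS: A×1, D×2, E×1, R×1, S×2.
Dividing 7! = 5040 by 2!·2! = 4 for the repeated letters gives 1260.

1260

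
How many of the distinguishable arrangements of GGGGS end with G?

Fix G in the last position and arrange the remaining 4 letters.
Those 4 letters have G appearing 3 times, giving (4)!/(3!) = 4.

4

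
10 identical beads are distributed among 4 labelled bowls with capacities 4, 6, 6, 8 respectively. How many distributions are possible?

186

By stars and bars, unrestricted non-negative solutions to x_1+…+x_4 = 10 number C(10+3,3) = 286.
Subtract solutions that violate a single cap (substitute x_i' = x_i − (cap_i+1)): x_1 ≥ 5 gives C(8,3) = 56; x_2 ≥ 7 gives C(6,3) = 20; x_3 ≥ 7 gives C(6,3) = 20; x_4 ≥ 9 gives C(4,3) = 4. Together 100.
No two caps can be exceeded simultaneously, so the pair terms are all 0.
By inclusion–exclusion the count is 286 − 100 + 0 = 186.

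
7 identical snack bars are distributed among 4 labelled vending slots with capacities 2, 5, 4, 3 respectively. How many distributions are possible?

52

Ignoring the caps, the number of non-negative solutions to x_1+…+x_4 = 7 is C(10,3) = 120.
Subtract solutions that violate a single cap (substitute x_i' = x_i − (cap_i+1)): x_1 ≥ 3 gives C(7,3) = 35; x_2 ≥ 6 gives C(4,3) = 4; x_3 ≥ 5 gives C(5,3) = 10; x_4 ≥ 4 gives C(6,3) = 20. Together 69.
Add back pairs where two caps are both exceeded: 0 + 0 + 1 + 0 + 0 + 0 = 1.
By inclusion–exclusion the count is 120 − 69 + 1 = 52.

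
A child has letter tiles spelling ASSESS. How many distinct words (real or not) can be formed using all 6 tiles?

30

Letter multiplicities in ASSESS: A×1, E×1, S×4.
The number of distinct arrangements is 6!/(4!) = 720/24 = 30.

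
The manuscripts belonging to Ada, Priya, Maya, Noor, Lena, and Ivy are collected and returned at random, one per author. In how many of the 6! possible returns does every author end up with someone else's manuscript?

Count assignments avoiding every fixed point. For any j of the 6 authors fixed to their own manuscript, the other 6−j can be arranged in (6−j)! ways.
By inclusion–exclusion this is Σ_{j=0}^{6} (−1)^j C(6,j)·(6−j)!.
Computing: 720 − 720 + 360 − 120 + 30 − 6 + 1 = 265.

265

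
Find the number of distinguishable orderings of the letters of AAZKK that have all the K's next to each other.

12

Treat the 2 copies of K as a single block. The multiset to arrange is then {KK, A, A, Z}, 4 items in all.
That gives (4)!/(2!) = 12 arrangements.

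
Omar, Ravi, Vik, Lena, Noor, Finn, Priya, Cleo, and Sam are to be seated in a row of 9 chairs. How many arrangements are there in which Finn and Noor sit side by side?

80640

Glue Finn and Noor into one block (2 internal orders), leaving 8 units to arrange in a row.
So the count is 2·(8)! = 80640.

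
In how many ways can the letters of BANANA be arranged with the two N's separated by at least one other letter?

Total arrangements of BANANA: 6!/(3!·2!) = 60.
If the two N's are adjacent, glue them into one block, leaving 5 items to arrange: (5)!/(3!) = 20 ways.
Subtracting, 60 − 20 = 40 arrangements keep the N's apart.

40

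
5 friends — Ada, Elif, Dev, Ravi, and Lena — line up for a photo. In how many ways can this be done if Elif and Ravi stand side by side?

Place the 3 others and the Elif-Ravi pair as 4 objects in a line; the pair has 2 internal arrangements.
So the count is 2·(4)! = 48.

48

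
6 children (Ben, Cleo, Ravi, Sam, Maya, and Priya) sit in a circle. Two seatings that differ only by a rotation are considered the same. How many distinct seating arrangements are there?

Around a circle, 6 distinct people have 6!/6 = (5)! = 120 rotationally distinct seatings.

120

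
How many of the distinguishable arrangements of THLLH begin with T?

With the first slot taken by T, it remains to arrange the other 4 letters (HLLH).
Those 4 letters have H appearing twice and L appearing twice, giving (4)!/(2!·2!) = 6.

6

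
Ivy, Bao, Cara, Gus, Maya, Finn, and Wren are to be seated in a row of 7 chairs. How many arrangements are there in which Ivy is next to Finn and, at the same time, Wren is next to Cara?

Treat {Ivy,Finn} as one block (2 orders) and {Wren,Cara} as another (2 orders).
That leaves 5 units to arrange: 2 × 2 × 5! = 4 × 120 = 480.

480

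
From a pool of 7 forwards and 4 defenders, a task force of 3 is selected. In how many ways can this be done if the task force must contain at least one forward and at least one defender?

Total 3-person selections from all 11: C(11,3) = 165.
Subtract selections that omit an entire group: no forwards → C(4,3) = 4; no defenders → C(7,3) = 35.
Both groups omitted at once is impossible, so 165 − 39 = 126.

126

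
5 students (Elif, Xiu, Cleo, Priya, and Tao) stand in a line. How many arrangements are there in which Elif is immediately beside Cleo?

Place the 3 others and the Elif-Cleo pair as 4 objects in a line; the pair has 2 internal arrangements.
So the count is 2·(4)! = 48.

48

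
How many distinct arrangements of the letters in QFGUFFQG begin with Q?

With the first slot taken by Q, it remains to arrange the other 7 letters (FGUFFQG).
Those 7 letters have F appearing 3 times and G appearing twice, giving (7)!/(3!·2!) = 420.

420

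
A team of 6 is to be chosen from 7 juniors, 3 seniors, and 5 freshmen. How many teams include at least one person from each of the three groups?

Total 6-person selections from all 15: C(15,6) = 5005.
Subtract selections that omit an entire group: no juniors → C(8,6) = 28; no seniors → C(12,6) = 924; no freshmen → C(10,6) = 210.
Add back selections omitting two groups (i.e. drawn from a single group): C(7,6) + C(3,6) + C(5,6) = 7.
By inclusion–exclusion: 5005 − 1162 + 7 = 3850.

3850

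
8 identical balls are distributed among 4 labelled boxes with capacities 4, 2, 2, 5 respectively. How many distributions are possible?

Without the upper bounds there are C(11,3) = 165 ways to split 8 among 4 boxes.
Subtract solutions that violate a single cap (substitute x_i' = x_i − (cap_i+1)): x_1 ≥ 5 gives C(6,3) = 20; x_2 ≥ 3 gives C(8,3) = 56; x_3 ≥ 3 gives C(8,3) = 56; x_4 ≥ 6 gives C(5,3) = 10. Together 142.
Add back pairs where two caps are both exceeded: 1 + 1 + 0 + 10 + 0 + 0 = 12.
By inclusion–exclusion the count is 165 − 142 + 12 = 35.

35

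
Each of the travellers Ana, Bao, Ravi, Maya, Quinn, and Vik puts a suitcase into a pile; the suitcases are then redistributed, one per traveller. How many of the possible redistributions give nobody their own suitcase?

265

Count assignments avoiding every fixed point. For any j of the 6 travellers fixed to their own suitcase, the other 6−j can be arranged in (6−j)! ways.
By inclusion–exclusion this is Σ_{j=0}^{6} (−1)^j C(6,j)·(6−j)!.
Computing: 720 − 720 + 360 − 120 + 30 − 6 + 1 = 265.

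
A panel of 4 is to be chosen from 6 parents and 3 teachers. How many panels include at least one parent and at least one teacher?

111

With no constraint there are C(9,4) = 126 possible selections.
Selections missing a whole group: no parents → C(3,4) = 0; no teachers → C(6,4) = 15.
Both groups omitted at once is impossible, so 126 − 15 = 111.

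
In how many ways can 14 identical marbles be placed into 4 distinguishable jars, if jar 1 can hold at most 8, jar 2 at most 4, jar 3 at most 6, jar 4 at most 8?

Ignoring the caps, the number of non-negative solutions to x_1+…+x_4 = 14 is C(17,3) = 680.
Subtract solutions that violate a single cap (substitute x_i' = x_i − (cap_i+1)): x_1 ≥ 9 gives C(8,3) = 56; x_2 ≥ 5 gives C(12,3) = 220; x_3 ≥ 7 gives C(10,3) = 120; x_4 ≥ 9 gives C(8,3) = 56. Together 452.
Add back pairs where two caps are both exceeded: 1 + 0 + 0 + 10 + 1 + 0 = 12.
By inclusion–exclusion the count is 680 − 452 + 12 = 240.

240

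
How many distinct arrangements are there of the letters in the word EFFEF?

Letter multiplicities in EFFEF: E×2, F×3.
So there are 5! / (3!·2!) = 10 distinguishable arrangements.

10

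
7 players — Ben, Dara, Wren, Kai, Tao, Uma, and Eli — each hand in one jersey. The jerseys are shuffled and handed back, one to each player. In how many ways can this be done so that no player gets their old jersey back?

1854

Count assignments avoiding every fixed point. For any j of the 7 players fixed to their old jersey, the other 7−j can be arranged in (7−j)! ways.
By inclusion–exclusion this is Σ_{j=0}^{7} (−1)^j C(7,j)·(7−j)!.
Computing: 5040 − 5040 + 2520 − 840 + 210 − 42 + 7 − 1 = 1854.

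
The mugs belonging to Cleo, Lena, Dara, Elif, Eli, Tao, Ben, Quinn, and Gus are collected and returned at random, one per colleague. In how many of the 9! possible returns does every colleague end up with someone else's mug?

This is the derangement count D_9: permutations of 9 items with no fixed point.
By inclusion–exclusion this is Σ_{j=0}^{9} (−1)^j C(9,j)·(9−j)!.
Computing: 362880 − 362880 + 181440 − 60480 + 15120 − 3024 + 504 − 72 + 9 − 1 = 133496.

133496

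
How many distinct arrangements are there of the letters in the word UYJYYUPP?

The 8 letters of UYJYYUPP have repeats: P appearing twice, U appearing twice, and Y appearing 3 times.
So there are 8! / (3!·2!·2!) = 1680 distinguishable arrangements.

1680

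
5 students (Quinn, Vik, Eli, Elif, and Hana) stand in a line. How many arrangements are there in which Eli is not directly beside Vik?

72

There are 5! = 120 arrangements in all. If Eli and Vik are adjacent, merging them into one block gives 2·(4)! = 48 arrangements.
So 120 − 48 = 72 arrangements keep them apart.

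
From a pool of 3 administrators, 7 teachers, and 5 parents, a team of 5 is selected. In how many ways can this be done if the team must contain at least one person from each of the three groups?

Unrestricted: C(15,5) = 3003 ways to pick any 5 of the 15.
Subtract selections that omit an entire group: no administrators → C(12,5) = 792; no teachers → C(8,5) = 56; no parents → C(10,5) = 252.
Add back selections omitting two groups (i.e. drawn from a single group): C(3,5) + C(7,5) + C(5,5) = 22.
By inclusion–exclusion: 3003 − 1100 + 22 = 1925.

1925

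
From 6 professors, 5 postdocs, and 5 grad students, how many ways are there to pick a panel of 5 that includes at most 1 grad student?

2112

Split by how many grad students are chosen (0 through 1).
Sum: C(5,0)·C(11,5) + C(5,1)·C(11,4) = 462 + 1650 = 2112.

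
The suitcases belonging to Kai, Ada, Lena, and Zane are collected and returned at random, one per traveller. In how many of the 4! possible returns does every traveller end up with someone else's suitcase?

9

Let Aᵢ be the assignments in which traveller i gets their own suitcase. We want the size of the complement of A₁∪…∪A_4.
By inclusion–exclusion this is Σ_{j=0}^{4} (−1)^j C(4,j)·(4−j)!.
Computing: 24 − 24 + 12 − 4 + 1 = 9.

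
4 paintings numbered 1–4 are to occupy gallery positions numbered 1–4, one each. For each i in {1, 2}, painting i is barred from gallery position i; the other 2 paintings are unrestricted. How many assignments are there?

14

Let Aᵢ (for i ∈ {1, 2}) be the placements that put painting i in its forbidden gallery position. Any j of these fix j positions, leaving (4−j)! ways to fill the rest, and there are C(2,j) ways to pick which j.
By inclusion–exclusion, the number of valid placements is Σ_{j=0}^{2} (−1)^j C(2,j)·(4−j)!.
Computing: 24 − 12 + 2 = 14.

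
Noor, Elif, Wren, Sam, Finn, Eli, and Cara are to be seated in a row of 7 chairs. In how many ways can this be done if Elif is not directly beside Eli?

Of the 7! = 5040 arrangements, those with Elif and Eli adjacent number 2 × 6! = 1440 (treat the pair as a block with 2 internal orders).
So 5040 − 1440 = 3600 arrangements keep them apart.

3600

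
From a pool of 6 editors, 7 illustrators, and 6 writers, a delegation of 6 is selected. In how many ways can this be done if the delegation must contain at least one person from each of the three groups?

22785

Total 6-person selections from all 19: C(19,6) = 27132.
Subtract selections that omit an entire group: no editors → C(13,6) = 1716; no illustrators → C(12,6) = 924; no writers → C(13,6) = 1716.
Add back selections omitting two groups (i.e. drawn from a single group): C(6,6) + C(7,6) + C(6,6) = 9.
By inclusion–exclusion: 27132 − 4356 + 9 = 22785.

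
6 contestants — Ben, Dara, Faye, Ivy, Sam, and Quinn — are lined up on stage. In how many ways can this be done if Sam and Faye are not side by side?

There are 6! = 720 arrangements in all. If Sam and Faye are adjacent, merging them into one block gives 2·(5)! = 240 arrangements.
So 720 − 240 = 480 arrangements keep them apart.

480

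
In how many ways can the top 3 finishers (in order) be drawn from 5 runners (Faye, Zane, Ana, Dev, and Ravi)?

There are 5 choices for 1st place, 4 for 2nd, and 3 for 3rd.
That gives 5 × 4 × 3 = 60.

60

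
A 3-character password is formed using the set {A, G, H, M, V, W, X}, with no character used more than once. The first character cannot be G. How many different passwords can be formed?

The first character has 7−1 = 6 choices (anything except G).
The remaining 2 characters are filled from the other 6 symbols without repetition: 6 × 5 = 30.
Total: 6 × 30 = 180.

180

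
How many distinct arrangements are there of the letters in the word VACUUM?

Letter multiplicities in VACUUM: A×1, C×1, M×1, U×2, V×1.
So there are 6! / (2!) = 360 distinguishable arrangements.

360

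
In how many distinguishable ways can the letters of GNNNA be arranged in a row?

The 5 letters of GNNNA have repeats: N appearing 3 times.
Dividing 5! = 120 by 3! = 6 for the repeated letters gives 20.

20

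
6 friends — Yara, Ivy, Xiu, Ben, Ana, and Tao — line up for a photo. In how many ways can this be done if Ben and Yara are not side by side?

Of the 6! = 720 arrangements, those with Ben and Yara adjacent number 2 × 5! = 240 (treat the pair as a block with 2 internal orders).
Complementary counting: 720 − 240 = 480.

480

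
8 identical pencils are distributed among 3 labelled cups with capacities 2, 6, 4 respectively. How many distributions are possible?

By stars and bars, unrestricted non-negative solutions to x_1+…+x_3 = 8 number C(8+2,2) = 45.
Subtract solutions that violate a single cap (substitute x_i' = x_i − (cap_i+1)): x_1 ≥ 3 gives C(7,2) = 21; x_2 ≥ 7 gives C(3,2) = 3; x_3 ≥ 5 gives C(5,2) = 10. Together 34.
Add back pairs where two caps are both exceeded: 0 + 1 + 0 = 1.
By inclusion–exclusion the count is 45 − 34 + 1 = 12.

12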